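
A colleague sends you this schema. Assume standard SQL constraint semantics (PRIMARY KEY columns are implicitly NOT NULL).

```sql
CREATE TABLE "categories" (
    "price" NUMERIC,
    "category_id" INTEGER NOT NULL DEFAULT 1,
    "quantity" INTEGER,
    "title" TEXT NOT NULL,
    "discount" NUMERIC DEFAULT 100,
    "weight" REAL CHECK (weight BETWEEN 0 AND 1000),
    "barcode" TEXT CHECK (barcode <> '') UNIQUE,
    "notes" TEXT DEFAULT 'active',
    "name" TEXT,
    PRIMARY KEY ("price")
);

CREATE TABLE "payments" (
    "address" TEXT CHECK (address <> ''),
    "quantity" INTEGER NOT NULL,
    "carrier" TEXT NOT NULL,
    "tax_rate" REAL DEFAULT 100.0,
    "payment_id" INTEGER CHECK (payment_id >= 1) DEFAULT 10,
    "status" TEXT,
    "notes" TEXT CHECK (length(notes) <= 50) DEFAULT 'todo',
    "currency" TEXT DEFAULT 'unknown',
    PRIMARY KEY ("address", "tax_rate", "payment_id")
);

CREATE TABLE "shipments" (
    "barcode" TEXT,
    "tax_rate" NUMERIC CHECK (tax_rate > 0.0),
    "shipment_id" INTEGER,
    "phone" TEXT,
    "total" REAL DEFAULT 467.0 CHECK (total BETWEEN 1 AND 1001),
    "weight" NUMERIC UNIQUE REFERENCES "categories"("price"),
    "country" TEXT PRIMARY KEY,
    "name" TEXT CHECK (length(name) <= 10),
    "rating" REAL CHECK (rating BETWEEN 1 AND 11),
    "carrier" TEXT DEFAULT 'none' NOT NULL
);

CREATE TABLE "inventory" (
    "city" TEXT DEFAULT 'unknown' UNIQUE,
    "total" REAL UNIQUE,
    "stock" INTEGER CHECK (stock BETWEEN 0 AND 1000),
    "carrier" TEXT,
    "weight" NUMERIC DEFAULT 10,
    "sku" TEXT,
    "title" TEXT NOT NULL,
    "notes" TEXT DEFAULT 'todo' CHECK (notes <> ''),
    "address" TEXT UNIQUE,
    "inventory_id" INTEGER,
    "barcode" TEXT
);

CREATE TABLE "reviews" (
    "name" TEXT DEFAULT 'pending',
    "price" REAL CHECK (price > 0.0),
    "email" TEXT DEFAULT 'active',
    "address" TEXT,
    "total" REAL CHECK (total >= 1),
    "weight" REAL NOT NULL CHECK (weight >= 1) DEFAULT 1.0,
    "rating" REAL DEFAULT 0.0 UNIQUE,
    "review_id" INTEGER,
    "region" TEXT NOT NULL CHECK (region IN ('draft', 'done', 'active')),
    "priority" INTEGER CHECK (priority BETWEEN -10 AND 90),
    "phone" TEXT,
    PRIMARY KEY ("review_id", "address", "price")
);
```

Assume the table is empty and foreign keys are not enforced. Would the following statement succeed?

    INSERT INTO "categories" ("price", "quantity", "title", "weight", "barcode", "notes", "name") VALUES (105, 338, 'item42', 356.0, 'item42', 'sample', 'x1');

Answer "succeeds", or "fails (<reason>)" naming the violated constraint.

NOT NULL columns: category_id defaults to 1; price is supplied; title is supplied.
CHECK constraints: 356.0 satisfies (weight BETWEEN 0 AND 1000); 'item42' satisfies (barcode <> '').
No constraint is violated.

succeeds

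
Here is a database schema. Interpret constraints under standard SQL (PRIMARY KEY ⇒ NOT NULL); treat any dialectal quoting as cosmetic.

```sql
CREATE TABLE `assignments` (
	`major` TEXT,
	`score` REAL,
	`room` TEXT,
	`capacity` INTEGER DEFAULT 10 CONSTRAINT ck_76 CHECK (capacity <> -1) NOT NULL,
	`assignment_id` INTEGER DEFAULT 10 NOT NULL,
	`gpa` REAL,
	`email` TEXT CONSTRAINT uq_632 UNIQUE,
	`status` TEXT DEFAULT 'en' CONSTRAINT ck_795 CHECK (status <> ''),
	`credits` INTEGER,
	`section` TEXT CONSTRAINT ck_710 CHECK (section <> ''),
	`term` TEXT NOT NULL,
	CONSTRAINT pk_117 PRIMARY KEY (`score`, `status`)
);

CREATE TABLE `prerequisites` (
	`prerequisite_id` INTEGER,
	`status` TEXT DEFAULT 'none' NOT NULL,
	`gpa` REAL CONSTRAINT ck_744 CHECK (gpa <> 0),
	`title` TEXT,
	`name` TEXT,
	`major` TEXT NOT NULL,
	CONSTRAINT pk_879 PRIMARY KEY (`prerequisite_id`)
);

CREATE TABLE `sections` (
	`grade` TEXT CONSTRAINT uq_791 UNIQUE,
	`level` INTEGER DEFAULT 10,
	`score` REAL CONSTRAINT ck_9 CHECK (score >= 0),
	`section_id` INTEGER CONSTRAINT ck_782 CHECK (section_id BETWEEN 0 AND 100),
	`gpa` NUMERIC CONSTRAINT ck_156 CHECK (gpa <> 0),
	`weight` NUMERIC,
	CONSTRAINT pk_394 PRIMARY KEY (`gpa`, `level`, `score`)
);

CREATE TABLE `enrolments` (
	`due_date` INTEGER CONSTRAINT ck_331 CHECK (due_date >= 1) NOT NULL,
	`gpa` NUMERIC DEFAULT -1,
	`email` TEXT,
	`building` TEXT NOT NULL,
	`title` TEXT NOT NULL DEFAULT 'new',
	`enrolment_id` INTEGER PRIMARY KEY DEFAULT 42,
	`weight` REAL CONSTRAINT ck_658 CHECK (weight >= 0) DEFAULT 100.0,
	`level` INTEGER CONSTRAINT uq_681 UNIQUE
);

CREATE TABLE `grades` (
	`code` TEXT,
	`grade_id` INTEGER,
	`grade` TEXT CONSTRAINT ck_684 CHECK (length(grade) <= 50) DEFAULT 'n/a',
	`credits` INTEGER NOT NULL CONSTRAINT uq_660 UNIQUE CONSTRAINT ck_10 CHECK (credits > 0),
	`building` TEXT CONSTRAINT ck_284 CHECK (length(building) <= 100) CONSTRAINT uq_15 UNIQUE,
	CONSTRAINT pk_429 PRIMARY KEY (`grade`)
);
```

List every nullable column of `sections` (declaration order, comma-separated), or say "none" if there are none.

- grade: UNIQUE does not imply NOT NULL → nullable.
- level: part of the PRIMARY KEY, which implies NOT NULL → not nullable.
- score: part of the PRIMARY KEY, which implies NOT NULL → not nullable.
- section_id: CHECK does not forbid NULL (a CHECK constraint passes when its expression is NULL) → nullable.
- gpa: part of the PRIMARY KEY, which implies NOT NULL → not nullable.
- weight: no NOT NULL constraint applies → nullable.

grade, section_id, weight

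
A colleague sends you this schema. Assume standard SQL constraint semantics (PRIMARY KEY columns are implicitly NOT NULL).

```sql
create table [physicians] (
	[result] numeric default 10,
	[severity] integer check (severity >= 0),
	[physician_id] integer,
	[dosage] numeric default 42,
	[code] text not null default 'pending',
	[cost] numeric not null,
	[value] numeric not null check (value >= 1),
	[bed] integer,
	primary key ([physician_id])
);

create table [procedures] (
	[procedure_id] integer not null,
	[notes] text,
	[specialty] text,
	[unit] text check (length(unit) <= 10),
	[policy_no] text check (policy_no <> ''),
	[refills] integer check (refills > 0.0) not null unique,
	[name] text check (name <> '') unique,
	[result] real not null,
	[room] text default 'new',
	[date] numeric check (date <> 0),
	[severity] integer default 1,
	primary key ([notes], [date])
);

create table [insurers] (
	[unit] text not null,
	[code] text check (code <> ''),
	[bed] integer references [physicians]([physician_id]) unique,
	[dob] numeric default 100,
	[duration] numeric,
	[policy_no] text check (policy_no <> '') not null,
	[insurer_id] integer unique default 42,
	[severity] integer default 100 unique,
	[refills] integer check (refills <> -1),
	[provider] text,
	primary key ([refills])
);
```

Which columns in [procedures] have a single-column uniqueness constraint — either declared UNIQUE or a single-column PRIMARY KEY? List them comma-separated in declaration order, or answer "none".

refills, name

- procedure_id: no UNIQUE or single-column PK constraint.
- notes: part of a composite PRIMARY KEY — only the tuple is unique, not this column on its own.
- specialty: no UNIQUE or single-column PK constraint.
- unit: no UNIQUE or single-column PK constraint.
- policy_no: no UNIQUE or single-column PK constraint.
- refills: declared UNIQUE → unique.
- name: declared UNIQUE → unique.
- result: no UNIQUE or single-column PK constraint.
- room: no UNIQUE or single-column PK constraint.
- date: part of a composite PRIMARY KEY — only the tuple is unique, not this column on its own.
- severity: no UNIQUE or single-column PK constraint.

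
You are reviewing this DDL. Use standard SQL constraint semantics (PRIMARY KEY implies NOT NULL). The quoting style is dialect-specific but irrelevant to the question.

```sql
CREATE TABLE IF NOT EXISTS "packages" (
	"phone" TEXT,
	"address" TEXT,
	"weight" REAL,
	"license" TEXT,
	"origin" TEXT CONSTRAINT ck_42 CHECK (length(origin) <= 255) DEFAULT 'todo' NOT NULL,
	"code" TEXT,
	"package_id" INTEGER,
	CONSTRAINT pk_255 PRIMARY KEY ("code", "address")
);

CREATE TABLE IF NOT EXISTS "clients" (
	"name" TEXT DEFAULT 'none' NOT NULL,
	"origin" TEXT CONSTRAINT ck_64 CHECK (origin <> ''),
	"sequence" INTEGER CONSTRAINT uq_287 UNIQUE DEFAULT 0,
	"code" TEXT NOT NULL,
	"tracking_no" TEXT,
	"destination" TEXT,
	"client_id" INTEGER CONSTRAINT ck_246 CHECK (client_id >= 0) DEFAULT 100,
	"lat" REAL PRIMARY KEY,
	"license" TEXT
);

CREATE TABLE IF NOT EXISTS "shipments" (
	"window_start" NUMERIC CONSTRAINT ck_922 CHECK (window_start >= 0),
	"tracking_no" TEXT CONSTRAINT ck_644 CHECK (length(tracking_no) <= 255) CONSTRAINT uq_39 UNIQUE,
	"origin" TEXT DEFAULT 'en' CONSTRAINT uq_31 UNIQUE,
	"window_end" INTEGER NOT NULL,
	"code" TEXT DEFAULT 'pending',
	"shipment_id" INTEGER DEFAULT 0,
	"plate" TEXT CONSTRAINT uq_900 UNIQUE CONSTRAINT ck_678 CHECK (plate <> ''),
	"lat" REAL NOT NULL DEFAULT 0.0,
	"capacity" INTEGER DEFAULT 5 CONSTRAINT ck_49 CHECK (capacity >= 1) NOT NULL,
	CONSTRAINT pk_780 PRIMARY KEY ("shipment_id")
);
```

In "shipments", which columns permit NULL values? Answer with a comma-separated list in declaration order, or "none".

- window_start: CHECK does not forbid NULL (a CHECK constraint passes when its expression is NULL) → nullable.
- tracking_no: CHECK does not forbid NULL (a CHECK constraint passes when its expression is NULL) → nullable.
- origin: UNIQUE does not imply NOT NULL → nullable.
- window_end: declared NOT NULL → not nullable.
- code: DEFAULT only fills an omitted column; an explicit NULL is still allowed → nullable.
- shipment_id: part of the PRIMARY KEY, which implies NOT NULL → not nullable.
- plate: CHECK does not forbid NULL (a CHECK constraint passes when its expression is NULL) → nullable.
- lat: declared NOT NULL → not nullable.
- capacity: declared NOT NULL → not nullable.

window_start, tracking_no, origin, code, plate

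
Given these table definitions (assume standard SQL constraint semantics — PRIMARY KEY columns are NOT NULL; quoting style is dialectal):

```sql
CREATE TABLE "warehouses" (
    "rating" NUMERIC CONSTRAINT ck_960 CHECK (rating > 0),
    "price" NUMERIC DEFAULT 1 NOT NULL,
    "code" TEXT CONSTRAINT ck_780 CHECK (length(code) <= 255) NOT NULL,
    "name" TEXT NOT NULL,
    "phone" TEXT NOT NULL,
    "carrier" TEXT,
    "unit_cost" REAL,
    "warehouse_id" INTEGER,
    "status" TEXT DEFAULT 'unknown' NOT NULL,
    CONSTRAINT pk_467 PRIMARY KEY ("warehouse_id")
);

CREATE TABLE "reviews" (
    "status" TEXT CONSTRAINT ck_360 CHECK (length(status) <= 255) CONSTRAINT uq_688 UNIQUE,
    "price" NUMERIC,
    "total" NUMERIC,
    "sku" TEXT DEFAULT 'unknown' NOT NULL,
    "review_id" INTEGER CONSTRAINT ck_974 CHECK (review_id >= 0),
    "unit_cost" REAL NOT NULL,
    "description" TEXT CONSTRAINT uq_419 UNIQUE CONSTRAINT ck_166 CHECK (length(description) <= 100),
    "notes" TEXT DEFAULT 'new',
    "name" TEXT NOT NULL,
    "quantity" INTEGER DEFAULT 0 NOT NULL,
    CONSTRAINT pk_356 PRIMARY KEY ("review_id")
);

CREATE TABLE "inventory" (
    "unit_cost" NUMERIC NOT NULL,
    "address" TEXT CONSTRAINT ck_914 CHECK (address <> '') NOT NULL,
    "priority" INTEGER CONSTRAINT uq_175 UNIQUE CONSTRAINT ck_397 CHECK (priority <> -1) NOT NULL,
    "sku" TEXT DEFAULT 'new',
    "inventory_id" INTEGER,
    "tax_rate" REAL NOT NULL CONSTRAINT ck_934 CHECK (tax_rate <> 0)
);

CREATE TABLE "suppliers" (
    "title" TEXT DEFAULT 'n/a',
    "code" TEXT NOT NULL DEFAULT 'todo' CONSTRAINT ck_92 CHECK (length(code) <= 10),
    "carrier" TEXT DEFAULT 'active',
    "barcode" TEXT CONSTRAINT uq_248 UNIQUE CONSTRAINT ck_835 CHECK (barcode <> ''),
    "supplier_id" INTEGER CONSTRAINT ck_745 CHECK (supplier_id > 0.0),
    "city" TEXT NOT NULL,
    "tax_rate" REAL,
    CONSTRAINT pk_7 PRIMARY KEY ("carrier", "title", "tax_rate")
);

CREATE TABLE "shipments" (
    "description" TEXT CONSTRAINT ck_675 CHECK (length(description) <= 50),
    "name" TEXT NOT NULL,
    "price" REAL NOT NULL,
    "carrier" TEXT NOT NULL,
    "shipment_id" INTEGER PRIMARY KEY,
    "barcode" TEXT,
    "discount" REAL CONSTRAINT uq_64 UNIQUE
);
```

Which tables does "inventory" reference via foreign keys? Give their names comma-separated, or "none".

none

No column in inventory has a REFERENCES clause.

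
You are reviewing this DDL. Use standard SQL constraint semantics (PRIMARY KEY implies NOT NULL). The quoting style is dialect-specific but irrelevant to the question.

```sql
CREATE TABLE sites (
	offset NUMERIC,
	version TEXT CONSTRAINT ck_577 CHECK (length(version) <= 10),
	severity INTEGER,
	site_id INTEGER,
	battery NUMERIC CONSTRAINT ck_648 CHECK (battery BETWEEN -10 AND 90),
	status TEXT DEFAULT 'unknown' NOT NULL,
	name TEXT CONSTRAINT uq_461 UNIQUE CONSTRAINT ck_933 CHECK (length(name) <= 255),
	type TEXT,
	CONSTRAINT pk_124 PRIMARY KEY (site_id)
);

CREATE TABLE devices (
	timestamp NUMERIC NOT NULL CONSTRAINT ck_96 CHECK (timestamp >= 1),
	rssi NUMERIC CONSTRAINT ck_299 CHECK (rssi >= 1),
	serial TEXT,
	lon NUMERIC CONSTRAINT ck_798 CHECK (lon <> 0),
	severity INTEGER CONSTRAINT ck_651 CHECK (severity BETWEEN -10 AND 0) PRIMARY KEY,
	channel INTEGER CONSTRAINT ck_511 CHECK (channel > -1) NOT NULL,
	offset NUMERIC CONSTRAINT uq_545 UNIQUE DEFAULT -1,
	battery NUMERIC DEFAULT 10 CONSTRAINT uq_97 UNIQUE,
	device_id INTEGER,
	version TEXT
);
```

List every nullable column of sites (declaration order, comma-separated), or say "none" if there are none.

offset, version, severity, battery, name, type

- offset: no NOT NULL constraint applies → nullable.
- version: CHECK does not forbid NULL (a CHECK constraint passes when its expression is NULL) → nullable.
- severity: no NOT NULL constraint applies → nullable.
- site_id: part of the PRIMARY KEY, which implies NOT NULL → not nullable.
- battery: CHECK does not forbid NULL (a CHECK constraint passes when its expression is NULL) → nullable.
- status: declared NOT NULL → not nullable.
- name: CHECK does not forbid NULL (a CHECK constraint passes when its expression is NULL) → nullable.
- type: no NOT NULL constraint applies → nullable.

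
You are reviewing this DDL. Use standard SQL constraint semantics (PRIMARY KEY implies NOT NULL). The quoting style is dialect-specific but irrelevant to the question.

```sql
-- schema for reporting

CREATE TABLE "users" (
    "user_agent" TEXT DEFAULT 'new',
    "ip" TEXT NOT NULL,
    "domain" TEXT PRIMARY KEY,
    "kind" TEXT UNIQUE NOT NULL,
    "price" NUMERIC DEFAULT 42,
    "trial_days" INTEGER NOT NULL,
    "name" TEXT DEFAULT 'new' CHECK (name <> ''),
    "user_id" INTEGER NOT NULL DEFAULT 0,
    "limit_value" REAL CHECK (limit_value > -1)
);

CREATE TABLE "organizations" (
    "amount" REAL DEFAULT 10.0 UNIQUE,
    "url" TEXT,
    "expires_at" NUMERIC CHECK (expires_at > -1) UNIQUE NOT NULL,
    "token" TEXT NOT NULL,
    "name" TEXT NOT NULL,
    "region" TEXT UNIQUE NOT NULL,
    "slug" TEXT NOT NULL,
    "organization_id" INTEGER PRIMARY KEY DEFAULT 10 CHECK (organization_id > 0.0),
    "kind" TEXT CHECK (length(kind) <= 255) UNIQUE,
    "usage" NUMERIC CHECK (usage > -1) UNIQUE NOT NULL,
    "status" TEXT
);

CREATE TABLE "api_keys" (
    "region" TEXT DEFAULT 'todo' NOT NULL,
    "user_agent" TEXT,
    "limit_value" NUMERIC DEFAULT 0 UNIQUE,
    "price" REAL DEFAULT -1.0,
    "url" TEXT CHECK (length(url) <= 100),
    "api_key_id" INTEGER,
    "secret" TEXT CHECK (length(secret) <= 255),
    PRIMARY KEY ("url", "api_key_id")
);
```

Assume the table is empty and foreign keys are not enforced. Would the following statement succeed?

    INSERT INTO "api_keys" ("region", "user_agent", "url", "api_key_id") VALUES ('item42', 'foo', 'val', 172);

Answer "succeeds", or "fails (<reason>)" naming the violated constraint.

succeeds

NOT NULL columns: api_key_id is supplied; region is supplied; url is supplied.
CHECK constraints: 'val' satisfies (length(url) <= 100).
No constraint is violated.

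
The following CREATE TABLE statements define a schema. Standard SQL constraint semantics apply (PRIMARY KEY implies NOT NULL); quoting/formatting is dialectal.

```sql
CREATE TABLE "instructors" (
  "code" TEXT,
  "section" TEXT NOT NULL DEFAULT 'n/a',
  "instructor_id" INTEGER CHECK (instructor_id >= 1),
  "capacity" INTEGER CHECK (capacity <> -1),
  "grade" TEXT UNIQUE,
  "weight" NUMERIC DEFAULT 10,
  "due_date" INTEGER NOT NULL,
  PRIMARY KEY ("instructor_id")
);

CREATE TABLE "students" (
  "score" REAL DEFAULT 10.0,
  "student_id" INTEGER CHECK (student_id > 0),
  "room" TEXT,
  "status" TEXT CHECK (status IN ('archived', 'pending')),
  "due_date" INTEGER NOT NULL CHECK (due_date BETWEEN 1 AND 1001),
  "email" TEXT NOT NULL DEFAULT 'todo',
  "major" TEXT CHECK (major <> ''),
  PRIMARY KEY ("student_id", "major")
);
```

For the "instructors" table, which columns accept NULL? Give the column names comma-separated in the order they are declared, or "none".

- code: no NOT NULL constraint applies → nullable.
- section: declared NOT NULL → not nullable.
- instructor_id: part of the PRIMARY KEY, which implies NOT NULL → not nullable.
- capacity: CHECK does not forbid NULL (a CHECK constraint passes when its expression is NULL) → nullable.
- grade: UNIQUE does not imply NOT NULL → nullable.
- weight: DEFAULT only fills an omitted column; an explicit NULL is still allowed → nullable.
- due_date: declared NOT NULL → not nullable.

code, capacity, grade, weight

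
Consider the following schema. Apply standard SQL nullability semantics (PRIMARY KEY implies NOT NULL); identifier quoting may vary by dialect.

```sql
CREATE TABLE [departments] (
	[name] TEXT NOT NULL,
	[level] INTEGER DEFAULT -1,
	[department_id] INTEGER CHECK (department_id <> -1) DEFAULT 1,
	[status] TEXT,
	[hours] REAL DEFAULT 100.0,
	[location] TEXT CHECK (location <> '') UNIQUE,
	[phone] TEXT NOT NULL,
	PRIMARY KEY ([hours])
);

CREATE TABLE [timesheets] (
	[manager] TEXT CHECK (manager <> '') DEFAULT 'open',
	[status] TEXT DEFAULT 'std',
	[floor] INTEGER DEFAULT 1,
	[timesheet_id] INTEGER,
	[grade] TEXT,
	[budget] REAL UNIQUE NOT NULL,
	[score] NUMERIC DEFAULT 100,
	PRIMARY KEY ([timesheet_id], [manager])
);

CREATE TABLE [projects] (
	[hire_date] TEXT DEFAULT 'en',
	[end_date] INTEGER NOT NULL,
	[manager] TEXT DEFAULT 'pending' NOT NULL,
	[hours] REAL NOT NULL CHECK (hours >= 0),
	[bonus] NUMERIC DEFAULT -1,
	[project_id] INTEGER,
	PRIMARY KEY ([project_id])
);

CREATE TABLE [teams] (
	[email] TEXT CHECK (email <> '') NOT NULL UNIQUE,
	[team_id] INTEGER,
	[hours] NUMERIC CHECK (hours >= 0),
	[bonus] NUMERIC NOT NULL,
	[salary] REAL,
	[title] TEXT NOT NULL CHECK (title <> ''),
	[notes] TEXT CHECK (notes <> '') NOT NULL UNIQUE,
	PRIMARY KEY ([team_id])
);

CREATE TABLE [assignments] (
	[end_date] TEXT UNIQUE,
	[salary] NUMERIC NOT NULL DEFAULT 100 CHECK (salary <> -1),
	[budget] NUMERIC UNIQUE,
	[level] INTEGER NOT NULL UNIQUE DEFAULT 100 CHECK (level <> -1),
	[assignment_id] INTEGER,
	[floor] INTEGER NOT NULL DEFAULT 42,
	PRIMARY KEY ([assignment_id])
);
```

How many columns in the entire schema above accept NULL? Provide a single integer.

14

departments: 4 nullable (level, department_id, status, location — PK (hours) and explicit NOT NULL columns excluded).
timesheets: 4 nullable (status, floor, grade, score — PK (timesheet_id, manager) and explicit NOT NULL columns excluded).
projects: 2 nullable (hire_date, bonus — PK (project_id) and explicit NOT NULL columns excluded).
teams: 2 nullable (hours, salary — PK (team_id) and explicit NOT NULL columns excluded).
assignments: 2 nullable (end_date, budget — PK (assignment_id) and explicit NOT NULL columns excluded).
Total: 4 + 4 + 2 + 2 + 2 = 14.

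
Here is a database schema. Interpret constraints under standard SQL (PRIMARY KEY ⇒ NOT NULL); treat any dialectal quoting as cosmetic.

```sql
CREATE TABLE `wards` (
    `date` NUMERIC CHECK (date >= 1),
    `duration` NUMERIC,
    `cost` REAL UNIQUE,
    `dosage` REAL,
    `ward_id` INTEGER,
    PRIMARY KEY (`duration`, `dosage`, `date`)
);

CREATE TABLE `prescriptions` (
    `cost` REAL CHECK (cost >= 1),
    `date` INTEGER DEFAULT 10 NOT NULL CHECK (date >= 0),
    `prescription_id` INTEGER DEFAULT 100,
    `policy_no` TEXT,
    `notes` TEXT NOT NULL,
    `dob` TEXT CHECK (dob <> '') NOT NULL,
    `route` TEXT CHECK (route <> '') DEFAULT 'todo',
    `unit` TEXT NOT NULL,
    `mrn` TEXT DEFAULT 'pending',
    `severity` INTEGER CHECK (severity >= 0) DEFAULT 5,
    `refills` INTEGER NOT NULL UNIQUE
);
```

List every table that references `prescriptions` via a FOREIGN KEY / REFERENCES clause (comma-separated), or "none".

No REFERENCES clause anywhere in the schema names prescriptions.

none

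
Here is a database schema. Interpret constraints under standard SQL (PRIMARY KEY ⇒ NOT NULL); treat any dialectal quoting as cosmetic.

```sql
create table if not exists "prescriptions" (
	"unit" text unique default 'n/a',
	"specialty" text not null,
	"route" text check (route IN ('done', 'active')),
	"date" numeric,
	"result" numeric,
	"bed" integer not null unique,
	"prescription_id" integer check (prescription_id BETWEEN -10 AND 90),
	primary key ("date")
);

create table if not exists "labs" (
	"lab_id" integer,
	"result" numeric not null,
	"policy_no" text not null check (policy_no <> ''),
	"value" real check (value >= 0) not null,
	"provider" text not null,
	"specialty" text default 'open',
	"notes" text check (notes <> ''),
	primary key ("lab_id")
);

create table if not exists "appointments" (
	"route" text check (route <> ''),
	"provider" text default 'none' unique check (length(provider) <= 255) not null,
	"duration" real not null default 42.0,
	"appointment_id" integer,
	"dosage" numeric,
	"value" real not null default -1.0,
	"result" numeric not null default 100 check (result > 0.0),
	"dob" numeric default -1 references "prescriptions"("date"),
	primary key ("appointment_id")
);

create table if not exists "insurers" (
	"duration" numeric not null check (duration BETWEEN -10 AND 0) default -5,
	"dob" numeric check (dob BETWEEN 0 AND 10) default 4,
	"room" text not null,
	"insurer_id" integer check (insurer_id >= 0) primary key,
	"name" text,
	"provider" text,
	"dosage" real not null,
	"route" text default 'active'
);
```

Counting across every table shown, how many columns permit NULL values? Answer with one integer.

prescriptions: 4 nullable (unit, route, result, prescription_id — PK (date) and explicit NOT NULL columns excluded).
labs: 2 nullable (specialty, notes — PK (lab_id) and explicit NOT NULL columns excluded).
appointments: 3 nullable (route, dosage, dob — PK (appointment_id) and explicit NOT NULL columns excluded).
insurers: 4 nullable (dob, name, provider, route — PK (insurer_id) and explicit NOT NULL columns excluded).
Total: 4 + 2 + 3 + 4 = 13.

13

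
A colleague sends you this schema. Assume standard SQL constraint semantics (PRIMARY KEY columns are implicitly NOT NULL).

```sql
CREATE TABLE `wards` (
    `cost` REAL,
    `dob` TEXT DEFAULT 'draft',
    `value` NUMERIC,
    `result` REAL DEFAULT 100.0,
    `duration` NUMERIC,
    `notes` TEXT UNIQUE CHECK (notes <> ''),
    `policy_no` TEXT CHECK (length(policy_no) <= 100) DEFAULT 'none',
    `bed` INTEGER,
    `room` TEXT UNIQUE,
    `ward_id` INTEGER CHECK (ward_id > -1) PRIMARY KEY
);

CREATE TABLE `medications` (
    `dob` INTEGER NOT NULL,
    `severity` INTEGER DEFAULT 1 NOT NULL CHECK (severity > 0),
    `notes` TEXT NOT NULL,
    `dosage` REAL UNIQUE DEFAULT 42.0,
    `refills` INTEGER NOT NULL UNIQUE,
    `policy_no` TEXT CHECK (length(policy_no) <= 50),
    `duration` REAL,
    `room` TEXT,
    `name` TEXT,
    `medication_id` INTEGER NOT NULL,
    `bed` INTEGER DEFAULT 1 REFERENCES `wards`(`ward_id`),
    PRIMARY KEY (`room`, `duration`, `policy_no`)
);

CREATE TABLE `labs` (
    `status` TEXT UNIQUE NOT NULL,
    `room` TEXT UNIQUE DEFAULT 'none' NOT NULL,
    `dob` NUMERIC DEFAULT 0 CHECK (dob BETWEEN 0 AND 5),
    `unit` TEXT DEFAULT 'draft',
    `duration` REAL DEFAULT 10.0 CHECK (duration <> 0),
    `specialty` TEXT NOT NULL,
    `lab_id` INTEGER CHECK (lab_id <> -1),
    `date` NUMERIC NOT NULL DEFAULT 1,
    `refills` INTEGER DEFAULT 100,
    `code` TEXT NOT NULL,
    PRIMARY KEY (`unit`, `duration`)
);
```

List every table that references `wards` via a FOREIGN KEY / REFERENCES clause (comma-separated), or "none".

- medications.bed references wards(ward_id).

medications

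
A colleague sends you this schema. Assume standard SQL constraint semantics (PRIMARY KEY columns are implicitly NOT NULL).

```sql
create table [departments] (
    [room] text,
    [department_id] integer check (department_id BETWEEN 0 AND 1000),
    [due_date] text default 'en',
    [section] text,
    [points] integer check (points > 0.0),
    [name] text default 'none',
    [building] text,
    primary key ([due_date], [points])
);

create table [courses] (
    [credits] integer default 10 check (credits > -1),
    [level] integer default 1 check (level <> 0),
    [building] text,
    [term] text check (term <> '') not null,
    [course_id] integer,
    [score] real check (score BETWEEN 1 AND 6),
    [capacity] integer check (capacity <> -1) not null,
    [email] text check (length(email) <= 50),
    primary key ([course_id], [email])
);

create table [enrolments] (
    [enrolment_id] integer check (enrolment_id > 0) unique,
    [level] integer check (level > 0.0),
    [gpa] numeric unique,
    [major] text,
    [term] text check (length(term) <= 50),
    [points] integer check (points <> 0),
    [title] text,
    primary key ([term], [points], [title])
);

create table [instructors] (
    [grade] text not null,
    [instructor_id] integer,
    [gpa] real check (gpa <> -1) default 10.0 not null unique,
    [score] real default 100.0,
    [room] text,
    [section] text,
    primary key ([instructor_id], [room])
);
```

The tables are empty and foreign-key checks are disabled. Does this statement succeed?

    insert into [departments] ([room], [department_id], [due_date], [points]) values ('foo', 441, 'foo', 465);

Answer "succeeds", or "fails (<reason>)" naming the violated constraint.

NOT NULL columns: due_date is supplied; points is supplied.
CHECK constraints: 441 satisfies (department_id BETWEEN 0 AND 1000); 465 satisfies (points > 0.0).
No constraint is violated.

succeeds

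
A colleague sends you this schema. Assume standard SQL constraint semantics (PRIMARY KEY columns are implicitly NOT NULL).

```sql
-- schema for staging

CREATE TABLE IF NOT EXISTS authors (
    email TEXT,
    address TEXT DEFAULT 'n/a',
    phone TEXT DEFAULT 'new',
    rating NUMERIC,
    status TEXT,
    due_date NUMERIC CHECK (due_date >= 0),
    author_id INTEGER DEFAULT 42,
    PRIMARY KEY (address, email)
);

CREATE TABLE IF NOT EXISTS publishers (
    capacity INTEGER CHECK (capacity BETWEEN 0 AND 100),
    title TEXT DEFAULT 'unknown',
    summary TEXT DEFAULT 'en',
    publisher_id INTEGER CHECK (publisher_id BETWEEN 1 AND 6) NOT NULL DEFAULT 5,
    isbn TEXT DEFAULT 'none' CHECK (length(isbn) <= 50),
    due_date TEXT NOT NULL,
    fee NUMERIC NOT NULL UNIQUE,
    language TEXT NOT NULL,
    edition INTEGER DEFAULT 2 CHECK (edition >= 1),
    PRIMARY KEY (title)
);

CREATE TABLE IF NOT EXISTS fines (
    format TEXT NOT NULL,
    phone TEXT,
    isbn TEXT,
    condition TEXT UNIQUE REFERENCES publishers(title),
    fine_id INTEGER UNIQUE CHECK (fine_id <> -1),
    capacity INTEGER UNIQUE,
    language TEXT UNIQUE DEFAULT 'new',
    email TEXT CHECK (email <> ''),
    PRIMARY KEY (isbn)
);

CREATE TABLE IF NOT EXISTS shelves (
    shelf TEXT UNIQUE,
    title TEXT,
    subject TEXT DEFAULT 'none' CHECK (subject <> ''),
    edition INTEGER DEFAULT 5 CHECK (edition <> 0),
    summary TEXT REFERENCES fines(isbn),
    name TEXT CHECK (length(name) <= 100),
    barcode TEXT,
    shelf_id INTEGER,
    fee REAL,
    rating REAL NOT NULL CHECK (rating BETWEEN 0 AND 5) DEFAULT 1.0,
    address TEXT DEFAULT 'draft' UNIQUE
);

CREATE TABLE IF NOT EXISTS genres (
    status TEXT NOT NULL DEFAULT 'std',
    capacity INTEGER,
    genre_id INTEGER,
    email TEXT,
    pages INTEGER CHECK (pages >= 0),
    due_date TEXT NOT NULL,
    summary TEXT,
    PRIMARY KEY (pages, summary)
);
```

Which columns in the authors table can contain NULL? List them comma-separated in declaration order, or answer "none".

- email: part of the PRIMARY KEY, which implies NOT NULL → not nullable.
- address: part of the PRIMARY KEY, which implies NOT NULL → not nullable.
- phone: DEFAULT only fills an omitted column; an explicit NULL is still allowed → nullable.
- rating: no NOT NULL constraint applies → nullable.
- status: no NOT NULL constraint applies → nullable.
- due_date: CHECK does not forbid NULL (a CHECK constraint passes when its expression is NULL) → nullable.
- author_id: DEFAULT only fills an omitted column; an explicit NULL is still allowed → nullable.

phone, rating, status, due_date, author_id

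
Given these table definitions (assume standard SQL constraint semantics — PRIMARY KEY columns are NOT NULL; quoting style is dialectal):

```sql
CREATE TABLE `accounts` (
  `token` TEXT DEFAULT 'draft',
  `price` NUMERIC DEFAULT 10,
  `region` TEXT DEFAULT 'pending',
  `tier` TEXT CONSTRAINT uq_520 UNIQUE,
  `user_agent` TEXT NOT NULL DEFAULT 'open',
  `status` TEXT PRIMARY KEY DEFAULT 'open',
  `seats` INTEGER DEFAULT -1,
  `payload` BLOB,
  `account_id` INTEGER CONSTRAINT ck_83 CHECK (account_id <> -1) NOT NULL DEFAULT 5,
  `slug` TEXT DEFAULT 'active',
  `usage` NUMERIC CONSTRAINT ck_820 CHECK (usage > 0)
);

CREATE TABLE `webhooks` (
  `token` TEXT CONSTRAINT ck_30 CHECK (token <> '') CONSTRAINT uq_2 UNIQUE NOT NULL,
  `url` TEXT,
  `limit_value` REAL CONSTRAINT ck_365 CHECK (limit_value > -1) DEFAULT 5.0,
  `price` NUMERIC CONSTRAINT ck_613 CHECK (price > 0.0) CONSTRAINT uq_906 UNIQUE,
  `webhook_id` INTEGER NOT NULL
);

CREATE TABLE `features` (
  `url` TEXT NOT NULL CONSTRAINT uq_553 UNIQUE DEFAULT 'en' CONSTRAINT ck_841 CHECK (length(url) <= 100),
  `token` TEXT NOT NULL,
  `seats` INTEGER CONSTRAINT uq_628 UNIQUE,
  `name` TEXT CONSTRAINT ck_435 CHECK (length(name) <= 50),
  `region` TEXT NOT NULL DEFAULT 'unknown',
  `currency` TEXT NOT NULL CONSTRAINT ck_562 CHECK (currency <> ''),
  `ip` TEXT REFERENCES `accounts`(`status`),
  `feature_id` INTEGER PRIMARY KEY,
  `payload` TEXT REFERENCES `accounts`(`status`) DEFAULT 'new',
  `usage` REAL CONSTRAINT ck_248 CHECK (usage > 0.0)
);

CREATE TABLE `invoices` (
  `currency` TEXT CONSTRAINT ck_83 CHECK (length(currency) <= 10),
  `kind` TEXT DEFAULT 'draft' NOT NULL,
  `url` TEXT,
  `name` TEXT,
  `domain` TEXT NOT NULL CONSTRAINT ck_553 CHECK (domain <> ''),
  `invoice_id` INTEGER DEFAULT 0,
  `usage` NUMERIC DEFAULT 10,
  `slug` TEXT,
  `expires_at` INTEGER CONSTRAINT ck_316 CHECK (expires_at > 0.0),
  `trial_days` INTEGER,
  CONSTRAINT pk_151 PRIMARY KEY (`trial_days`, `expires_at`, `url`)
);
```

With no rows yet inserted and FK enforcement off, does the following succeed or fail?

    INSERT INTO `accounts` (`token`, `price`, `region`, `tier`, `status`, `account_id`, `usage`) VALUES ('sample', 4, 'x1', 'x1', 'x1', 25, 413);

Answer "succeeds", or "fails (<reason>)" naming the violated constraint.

NOT NULL columns: account_id is supplied; status is supplied; user_agent defaults to 'open'.
CHECK constraints: 25 satisfies (account_id <> -1); 413 satisfies (usage > 0).
No constraint is violated.

succeeds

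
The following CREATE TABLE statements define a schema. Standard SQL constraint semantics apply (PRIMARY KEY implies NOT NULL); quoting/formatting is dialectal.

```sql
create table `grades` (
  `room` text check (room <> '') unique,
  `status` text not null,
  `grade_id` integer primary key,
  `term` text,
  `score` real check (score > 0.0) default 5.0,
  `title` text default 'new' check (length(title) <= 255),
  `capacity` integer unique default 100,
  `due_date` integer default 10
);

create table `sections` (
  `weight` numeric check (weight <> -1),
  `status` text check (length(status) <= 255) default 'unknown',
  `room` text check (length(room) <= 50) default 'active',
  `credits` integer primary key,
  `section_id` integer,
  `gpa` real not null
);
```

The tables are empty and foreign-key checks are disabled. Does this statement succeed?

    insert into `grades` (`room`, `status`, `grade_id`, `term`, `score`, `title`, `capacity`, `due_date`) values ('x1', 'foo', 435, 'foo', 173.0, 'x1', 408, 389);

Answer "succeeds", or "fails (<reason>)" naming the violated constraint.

NOT NULL columns: grade_id is supplied; status is supplied.
CHECK constraints: 'x1' satisfies (room <> ''); 173.0 satisfies (score > 0.0); 'x1' satisfies (length(title) <= 255).
No constraint is violated.

succeeds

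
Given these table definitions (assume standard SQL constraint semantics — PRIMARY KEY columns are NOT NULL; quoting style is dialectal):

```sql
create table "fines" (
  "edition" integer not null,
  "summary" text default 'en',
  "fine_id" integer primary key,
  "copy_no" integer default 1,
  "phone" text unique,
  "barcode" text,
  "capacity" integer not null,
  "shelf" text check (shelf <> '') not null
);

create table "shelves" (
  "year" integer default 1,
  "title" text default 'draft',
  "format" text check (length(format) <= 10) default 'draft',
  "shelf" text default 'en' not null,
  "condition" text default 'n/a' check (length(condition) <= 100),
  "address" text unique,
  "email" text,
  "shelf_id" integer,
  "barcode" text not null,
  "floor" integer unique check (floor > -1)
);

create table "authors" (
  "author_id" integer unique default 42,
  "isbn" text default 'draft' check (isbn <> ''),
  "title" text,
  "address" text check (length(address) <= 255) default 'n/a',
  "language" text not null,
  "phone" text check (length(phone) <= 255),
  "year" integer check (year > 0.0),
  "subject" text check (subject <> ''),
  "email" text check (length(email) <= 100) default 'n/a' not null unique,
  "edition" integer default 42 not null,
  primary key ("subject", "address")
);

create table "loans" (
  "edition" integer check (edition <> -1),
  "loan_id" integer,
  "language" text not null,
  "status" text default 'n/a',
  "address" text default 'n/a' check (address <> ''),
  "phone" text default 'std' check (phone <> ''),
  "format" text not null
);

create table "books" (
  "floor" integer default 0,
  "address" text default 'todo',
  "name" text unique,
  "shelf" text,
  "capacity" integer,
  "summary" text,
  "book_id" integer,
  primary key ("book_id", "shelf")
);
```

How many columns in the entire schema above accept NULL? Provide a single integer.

fines: 4 nullable (summary, copy_no, phone, barcode — PK (fine_id) and explicit NOT NULL columns excluded).
shelves: 8 nullable (year, title, format, condition, address, email, shelf_id, floor — PK none and explicit NOT NULL columns excluded).
authors: 5 nullable (author_id, isbn, title, phone, year — PK (subject, address) and explicit NOT NULL columns excluded).
loans: 5 nullable (edition, loan_id, status, address, phone — PK none and explicit NOT NULL columns excluded).
books: 5 nullable (floor, address, name, capacity, summary — PK (book_id, shelf) and explicit NOT NULL columns excluded).
Total: 4 + 8 + 5 + 5 + 5 = 27.

27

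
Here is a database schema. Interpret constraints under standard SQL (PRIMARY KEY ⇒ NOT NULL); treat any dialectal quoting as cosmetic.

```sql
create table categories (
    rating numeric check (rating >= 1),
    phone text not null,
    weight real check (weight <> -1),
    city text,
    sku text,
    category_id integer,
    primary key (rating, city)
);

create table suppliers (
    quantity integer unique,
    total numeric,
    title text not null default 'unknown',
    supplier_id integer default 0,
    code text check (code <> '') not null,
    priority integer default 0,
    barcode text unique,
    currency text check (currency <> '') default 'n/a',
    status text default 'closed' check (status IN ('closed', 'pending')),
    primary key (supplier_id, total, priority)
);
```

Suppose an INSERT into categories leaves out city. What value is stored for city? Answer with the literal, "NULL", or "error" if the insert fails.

city has no DEFAULT clause.
Omitting it would insert NULL, but it is part of the PRIMARY KEY, so the INSERT fails.

error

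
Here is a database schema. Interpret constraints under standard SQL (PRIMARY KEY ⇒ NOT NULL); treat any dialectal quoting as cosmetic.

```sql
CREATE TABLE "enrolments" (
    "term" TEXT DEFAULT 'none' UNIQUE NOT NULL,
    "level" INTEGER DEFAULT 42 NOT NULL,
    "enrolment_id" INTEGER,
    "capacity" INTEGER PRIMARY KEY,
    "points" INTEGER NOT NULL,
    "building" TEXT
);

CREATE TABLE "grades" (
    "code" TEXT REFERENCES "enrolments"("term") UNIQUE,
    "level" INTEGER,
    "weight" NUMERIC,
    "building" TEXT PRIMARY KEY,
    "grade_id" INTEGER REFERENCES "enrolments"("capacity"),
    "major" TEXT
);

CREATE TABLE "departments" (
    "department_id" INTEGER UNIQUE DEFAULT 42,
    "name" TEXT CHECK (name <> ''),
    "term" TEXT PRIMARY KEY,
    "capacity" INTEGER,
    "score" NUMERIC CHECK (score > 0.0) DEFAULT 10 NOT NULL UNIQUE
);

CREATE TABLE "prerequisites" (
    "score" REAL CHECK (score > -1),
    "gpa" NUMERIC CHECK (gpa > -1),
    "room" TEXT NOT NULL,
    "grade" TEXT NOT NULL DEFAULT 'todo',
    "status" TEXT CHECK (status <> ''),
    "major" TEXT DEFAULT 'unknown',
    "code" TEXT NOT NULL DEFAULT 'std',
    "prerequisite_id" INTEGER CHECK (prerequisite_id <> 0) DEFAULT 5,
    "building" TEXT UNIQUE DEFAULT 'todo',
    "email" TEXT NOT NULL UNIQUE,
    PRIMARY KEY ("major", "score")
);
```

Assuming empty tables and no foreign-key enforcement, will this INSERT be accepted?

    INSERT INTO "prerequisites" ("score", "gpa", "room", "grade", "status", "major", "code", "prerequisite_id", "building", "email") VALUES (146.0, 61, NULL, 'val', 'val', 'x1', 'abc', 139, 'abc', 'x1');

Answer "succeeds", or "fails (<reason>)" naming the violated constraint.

room is explicitly set to NULL, but room is declared NOT NULL.

fails (NOT NULL on room)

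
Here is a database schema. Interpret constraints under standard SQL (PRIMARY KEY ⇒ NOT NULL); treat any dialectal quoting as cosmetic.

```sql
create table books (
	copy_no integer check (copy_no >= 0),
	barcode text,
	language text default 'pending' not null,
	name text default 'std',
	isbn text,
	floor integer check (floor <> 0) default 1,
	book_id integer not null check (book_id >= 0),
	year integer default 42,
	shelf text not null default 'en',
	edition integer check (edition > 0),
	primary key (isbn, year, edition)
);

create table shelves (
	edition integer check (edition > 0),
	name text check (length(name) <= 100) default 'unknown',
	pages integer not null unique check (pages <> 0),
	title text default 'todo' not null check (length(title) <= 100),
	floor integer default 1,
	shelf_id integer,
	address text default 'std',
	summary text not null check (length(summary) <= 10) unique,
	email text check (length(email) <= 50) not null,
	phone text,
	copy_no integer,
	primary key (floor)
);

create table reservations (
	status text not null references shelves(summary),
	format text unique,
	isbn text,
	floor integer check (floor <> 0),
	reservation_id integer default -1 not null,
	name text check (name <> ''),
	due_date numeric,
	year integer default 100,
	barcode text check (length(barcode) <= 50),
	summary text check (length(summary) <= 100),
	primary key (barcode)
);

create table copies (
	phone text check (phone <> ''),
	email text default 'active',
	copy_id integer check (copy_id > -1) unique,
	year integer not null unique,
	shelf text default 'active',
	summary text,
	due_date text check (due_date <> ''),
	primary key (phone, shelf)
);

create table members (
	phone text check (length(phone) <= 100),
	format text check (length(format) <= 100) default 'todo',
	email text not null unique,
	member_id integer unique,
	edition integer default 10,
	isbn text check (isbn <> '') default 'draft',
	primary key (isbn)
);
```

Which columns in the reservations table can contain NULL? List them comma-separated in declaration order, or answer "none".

format, isbn, floor, name, due_date, year, summary

- status: declared NOT NULL → not nullable.
- format: UNIQUE does not imply NOT NULL → nullable.
- isbn: no NOT NULL constraint applies → nullable.
- floor: CHECK does not forbid NULL (a CHECK constraint passes when its expression is NULL) → nullable.
- reservation_id: declared NOT NULL → not nullable.
- name: CHECK does not forbid NULL (a CHECK constraint passes when its expression is NULL) → nullable.
- due_date: no NOT NULL constraint applies → nullable.
- year: DEFAULT only fills an omitted column; an explicit NULL is still allowed → nullable.
- barcode: part of the PRIMARY KEY, which implies NOT NULL → not nullable.
- summary: CHECK does not forbid NULL (a CHECK constraint passes when its expression is NULL) → nullable.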